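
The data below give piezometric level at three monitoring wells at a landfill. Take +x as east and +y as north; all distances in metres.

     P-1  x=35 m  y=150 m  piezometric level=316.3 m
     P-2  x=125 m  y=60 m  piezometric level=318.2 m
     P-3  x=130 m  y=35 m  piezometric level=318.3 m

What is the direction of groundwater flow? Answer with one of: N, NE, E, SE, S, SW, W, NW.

Three-point gradient (reference P-1): Δ to P-2 = (90, -90, +1.9), Δ to P-3 = (95, -115, +2.0).
∂h/∂x = +0.02139, ∂h/∂y = +0.0002778 (det = -1800).
Flow = −∇h = (-0.02139 east, -0.0002778 north), which points west.

W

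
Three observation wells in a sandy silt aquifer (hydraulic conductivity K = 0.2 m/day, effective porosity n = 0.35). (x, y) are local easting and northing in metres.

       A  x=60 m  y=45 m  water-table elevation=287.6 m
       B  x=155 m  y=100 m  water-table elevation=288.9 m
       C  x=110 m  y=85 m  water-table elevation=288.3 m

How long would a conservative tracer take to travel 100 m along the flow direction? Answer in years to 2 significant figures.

37 years

With h = a·x + b·y + c and A as origin, the differences give:
  95·a + 55·b = +1.3
  50·a + 40·b = +0.7
Eliminate b (×40 and ×55, subtract): 1050·a = 13.50 → a = ∂h/∂x = +0.01286
Back-substitute: b = ∂h/∂y = +0.001429.
|∇h| = √(0.01286² + 0.001429²) = 0.01294
Seepage velocity v = K·i/n = 0.2 × 0.01294 / 0.35 = 0.007394 m/day.
t = 100 / 0.007394 = 1.352e+04 days = 37 years.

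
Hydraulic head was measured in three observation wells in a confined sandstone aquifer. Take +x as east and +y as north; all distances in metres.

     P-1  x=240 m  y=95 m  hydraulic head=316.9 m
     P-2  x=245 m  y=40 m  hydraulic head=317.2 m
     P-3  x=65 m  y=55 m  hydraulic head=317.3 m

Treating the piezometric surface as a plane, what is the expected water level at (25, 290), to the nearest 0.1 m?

Taking P-1 as reference: P-2−P-1 = (5, -55, +0.3); P-3−P-1 = (-175, -40, +0.4).
Determinant of the coordinate differences = 5·(-40) − (-175)·(-55) = -9825.
∂h/∂x = [(+0.3)·(-40) − (+0.4)·(-55)] / -9825 = -0.001018
∂h/∂y = [5·(+0.4) − (-175)·(+0.3)] / -9825 = -0.005547
h(25, 290) = 316.9 + (-0.001018)·(-215) + (-0.005547)·(195) = 316.9 +0.219 -1.082 = 316.037 m.

316.0 m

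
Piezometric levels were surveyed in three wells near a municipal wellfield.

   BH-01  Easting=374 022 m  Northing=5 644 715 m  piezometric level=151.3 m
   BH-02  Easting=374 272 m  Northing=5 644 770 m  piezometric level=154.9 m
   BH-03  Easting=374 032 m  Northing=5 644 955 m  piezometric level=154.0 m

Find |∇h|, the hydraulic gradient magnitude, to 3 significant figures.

0.0161

Taking BH-01 as reference: BH-02−BH-01 = (250, 55, +3.6); BH-03−BH-01 = (10, 240, +2.7).
Solve a·Δx + b·Δy = Δh: det = 250·240 − 10·55 = 59450.
∂h/∂x = [(+3.6)·240 − (+2.7)·55] / 59450 = +0.01204
∂h/∂y = [250·(+2.7) − 10·(+3.6)] / 59450 = +0.01075
|∇h| = √(0.01204² + 0.01075²) = 0.01614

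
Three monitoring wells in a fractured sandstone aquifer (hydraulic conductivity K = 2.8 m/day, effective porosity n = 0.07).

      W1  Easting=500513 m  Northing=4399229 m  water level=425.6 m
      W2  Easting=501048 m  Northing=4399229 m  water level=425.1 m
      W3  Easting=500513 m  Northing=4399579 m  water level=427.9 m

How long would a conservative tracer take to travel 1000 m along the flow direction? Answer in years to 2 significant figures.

10 years

∂h/∂x = (425.1 − 425.6) / (501048 − 500513) = -0.0009346
∂h/∂y = (427.9 − 425.6) / (4399579 − 4399229) = +0.006571
|∇h| = √(-0.0009346² + 0.006571²) = 0.006637
Seepage velocity v = K·i/n = 2.8 × 0.006637 / 0.07 = 0.2655 m/day.
t = 1000 / 0.2655 = 3766 days = 10.3 years.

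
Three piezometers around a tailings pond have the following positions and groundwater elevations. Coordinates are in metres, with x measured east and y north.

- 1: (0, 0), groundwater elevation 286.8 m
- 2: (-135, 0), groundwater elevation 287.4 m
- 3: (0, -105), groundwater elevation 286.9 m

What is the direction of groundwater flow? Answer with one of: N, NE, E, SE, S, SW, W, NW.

E

∂h/∂x = (287.4 − 286.8) / (-135 − 0) = -0.004444
∂h/∂y = (286.9 − 286.8) / (-105 − 0) = -0.0009524
Flow = −∇h = (+0.004444 east, +0.0009524 north), which points east.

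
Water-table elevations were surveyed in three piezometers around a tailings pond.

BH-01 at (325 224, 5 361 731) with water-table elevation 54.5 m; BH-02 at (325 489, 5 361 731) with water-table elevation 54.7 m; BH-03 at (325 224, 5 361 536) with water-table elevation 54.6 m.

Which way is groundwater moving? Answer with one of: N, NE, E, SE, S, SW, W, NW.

NW

∂h/∂x = (54.7 − 54.5) / (325489 − 325224) = +0.0007547
∂h/∂y = (54.6 − 54.5) / (5361536 − 5361731) = -0.0005128
Flow = −∇h = (-0.0007547 east, +0.0005128 north), which points northwest.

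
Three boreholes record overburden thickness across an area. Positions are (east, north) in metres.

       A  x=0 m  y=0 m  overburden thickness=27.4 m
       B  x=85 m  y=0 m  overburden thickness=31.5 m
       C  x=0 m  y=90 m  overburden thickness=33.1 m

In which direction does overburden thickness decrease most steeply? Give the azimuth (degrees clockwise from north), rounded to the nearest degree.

217°

∂d/∂x = (31.5 − 27.4) / (85 − 0) = +0.04824
∂d/∂y = (33.1 − 27.4) / (90 − 0) = +0.06333
Steepest decrease is along −∇f: components (-0.04824 E, -0.06333 N).
Azimuth = atan2(-0.04824, -0.06333) = 217.3° ≈ 217°.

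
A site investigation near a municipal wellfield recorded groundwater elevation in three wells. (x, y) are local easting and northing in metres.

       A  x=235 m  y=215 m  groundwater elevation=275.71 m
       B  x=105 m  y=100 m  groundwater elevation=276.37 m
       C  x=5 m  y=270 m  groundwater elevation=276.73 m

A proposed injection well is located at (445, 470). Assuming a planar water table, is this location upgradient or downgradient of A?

Taking A as reference: B−A = (-130, -115, +0.66); C−A = (-230, 55, +1.02).
Determinant of the coordinate differences = (-130)·55 − (-230)·(-115) = -33600.
∂h/∂x = [(+0.66)·55 − (+1.02)·(-115)] / -33600 = -0.004571
∂h/∂y = [(-130)·(+1.02) − (-230)·(+0.66)] / -33600 = -0.0005714
Head at (445, 470) = 275.71 + (-0.004571)·(210) + (-0.0005714)·(255) = 274.60 m.
That is lower than the 275.71 m at A, so the point is downgradient.

downgradient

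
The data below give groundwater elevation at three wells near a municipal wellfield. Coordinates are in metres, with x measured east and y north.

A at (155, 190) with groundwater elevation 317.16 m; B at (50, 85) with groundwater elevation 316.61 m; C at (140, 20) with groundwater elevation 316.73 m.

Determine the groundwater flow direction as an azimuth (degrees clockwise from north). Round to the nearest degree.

With h = a·x + b·y + c and A as origin, the differences give:
  (-105)·a + (-105)·b = -0.55
  (-15)·a + (-170)·b = -0.43
Eliminate b (×(-170) and ×(-105), subtract): 16275·a = 48.350 → a = ∂h/∂x = +0.002971
Back-substitute: b = ∂h/∂y = +0.002267.
Flow direction (−∇h) has components (-0.002971 E, -0.002267 N).
Azimuth = atan2(E, N) = atan2(-0.002971, -0.002267) = 232.6° ≈ 233°.

233°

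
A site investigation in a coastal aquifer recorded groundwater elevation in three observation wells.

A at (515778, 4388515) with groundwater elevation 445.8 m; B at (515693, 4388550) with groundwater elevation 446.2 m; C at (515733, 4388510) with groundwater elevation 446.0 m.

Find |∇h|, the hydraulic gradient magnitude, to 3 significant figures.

0.00453

Three-point gradient (reference A): Δ to B = (-85, 35, +0.4), Δ to C = (-45, -5, +0.2).
∂h/∂x = -0.004500, ∂h/∂y = +0.0005000 (det = 2000).
|∇h| = √(-0.004500² + 0.0005000²) = 0.004528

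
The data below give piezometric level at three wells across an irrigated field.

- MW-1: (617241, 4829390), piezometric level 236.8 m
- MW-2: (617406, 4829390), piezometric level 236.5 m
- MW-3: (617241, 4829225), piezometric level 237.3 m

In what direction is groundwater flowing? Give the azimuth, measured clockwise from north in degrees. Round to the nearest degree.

∂h/∂x = (236.5 − 236.8) / (617406 − 617241) = -0.001818
∂h/∂y = (237.3 − 236.8) / (4829225 − 4829390) = -0.003030
Flow direction (−∇h) has components (+0.001818 E, +0.003030 N).
Azimuth = atan2(E, N) = atan2(+0.001818, +0.003030) = 31.0° ≈ 031°.

031°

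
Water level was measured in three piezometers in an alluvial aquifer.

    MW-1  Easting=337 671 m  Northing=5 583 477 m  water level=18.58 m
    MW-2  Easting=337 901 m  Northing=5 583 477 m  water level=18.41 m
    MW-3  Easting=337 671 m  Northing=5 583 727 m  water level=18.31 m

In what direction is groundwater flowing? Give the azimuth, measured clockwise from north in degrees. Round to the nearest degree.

034°

∂h/∂x = (18.41 − 18.58) / (337901 − 337671) = -0.0007391
∂h/∂y = (18.31 − 18.58) / (5583727 − 5583477) = -0.001080
Flow direction (−∇h) has components (+0.0007391 E, +0.001080 N).
Azimuth = atan2(E, N) = atan2(+0.0007391, +0.001080) = 34.4° ≈ 034°.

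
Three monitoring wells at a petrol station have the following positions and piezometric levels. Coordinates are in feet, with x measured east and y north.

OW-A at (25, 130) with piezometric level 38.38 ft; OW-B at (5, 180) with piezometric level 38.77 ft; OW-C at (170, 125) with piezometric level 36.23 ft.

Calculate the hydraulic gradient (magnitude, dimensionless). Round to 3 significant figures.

0.0149

Taking OW-A as reference: OW-B−OW-A = (-20, 50, +0.39); OW-C−OW-A = (145, -5, -2.15).
Determinant of the coordinate differences = (-20)·(-5) − 145·50 = -7150.
∂h/∂x = [(+0.39)·(-5) − (-2.15)·50] / -7150 = -0.01476
∂h/∂y = [(-20)·(-2.15) − 145·(+0.39)] / -7150 = +0.001895
|∇h| = √(-0.01476² + 0.001895²) = 0.01488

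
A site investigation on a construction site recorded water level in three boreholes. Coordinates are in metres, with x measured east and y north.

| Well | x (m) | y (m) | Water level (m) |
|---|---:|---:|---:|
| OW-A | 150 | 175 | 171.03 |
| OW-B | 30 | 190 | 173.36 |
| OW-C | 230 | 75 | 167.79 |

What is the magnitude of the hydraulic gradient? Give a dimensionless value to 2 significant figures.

0.025

With h = a·x + b·y + c and OW-A as origin, the differences give:
  (-120)·a + 15·b = +2.33
  80·a + (-100)·b = -3.24
Eliminate b (×(-100) and ×15, subtract): 10800·a = -184.400 → a = ∂h/∂x = -0.01707
Back-substitute: b = ∂h/∂y = +0.01874.
|∇h| = √(-0.01707² + 0.01874²) = 0.02535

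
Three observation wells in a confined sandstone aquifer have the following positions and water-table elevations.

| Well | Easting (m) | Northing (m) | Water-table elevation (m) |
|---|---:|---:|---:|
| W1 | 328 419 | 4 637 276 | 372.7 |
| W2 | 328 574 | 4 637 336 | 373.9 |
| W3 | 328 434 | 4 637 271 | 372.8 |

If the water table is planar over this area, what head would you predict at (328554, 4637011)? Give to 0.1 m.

373.3 m

Differences from W1: to W2 (Δx, Δy, Δh) = (155, 60, +1.2); to W3 = (15, -5, +0.1).
Determinant of the coordinate differences = 155·(-5) − 15·60 = -1675.
∂h/∂x = [(+1.2)·(-5) − (+0.1)·60] / -1675 = +0.007164
∂h/∂y = [155·(+0.1) − 15·(+1.2)] / -1675 = +0.001493
h(328554, 4637011) = 372.7 + (+0.007164)·(135) + (+0.001493)·(-265) = 372.7 +0.967 -0.396 = 373.272 m.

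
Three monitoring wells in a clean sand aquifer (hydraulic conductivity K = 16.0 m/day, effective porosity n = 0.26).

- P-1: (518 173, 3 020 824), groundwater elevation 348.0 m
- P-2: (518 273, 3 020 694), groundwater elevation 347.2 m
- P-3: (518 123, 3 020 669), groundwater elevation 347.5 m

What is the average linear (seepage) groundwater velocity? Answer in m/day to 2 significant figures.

Differences from P-1: to P-2 (Δx, Δy, Δh) = (100, -130, -0.8); to P-3 = (-50, -155, -0.5).
Solve a·Δx + b·Δy = Δh: det = 100·(-155) − (-50)·(-130) = -22000.
∂h/∂x = [(-0.8)·(-155) − (-0.5)·(-130)] / -22000 = -0.002682
∂h/∂y = [100·(-0.5) − (-50)·(-0.8)] / -22000 = +0.004091
|∇h| = √(-0.002682² + 0.004091²) = 0.004892
Seepage velocity v = K·i/n = 16.0 × 0.004892 / 0.26 = 0.301 m/day.

0.30 m/day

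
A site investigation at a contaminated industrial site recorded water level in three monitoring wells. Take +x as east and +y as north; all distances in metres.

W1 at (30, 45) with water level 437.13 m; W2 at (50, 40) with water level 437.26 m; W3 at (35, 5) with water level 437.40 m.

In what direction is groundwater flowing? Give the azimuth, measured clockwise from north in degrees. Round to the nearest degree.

321°

With h = a·x + b·y + c and W1 as origin, the differences give:
  20·a + (-5)·b = +0.13
  5·a + (-40)·b = +0.27
Eliminate b (×(-40) and ×(-5), subtract): -775·a = -3.850 → a = ∂h/∂x = +0.004968
Back-substitute: b = ∂h/∂y = -0.006129.
Flow direction (−∇h) has components (-0.004968 E, +0.006129 N).
Azimuth = atan2(E, N) = atan2(-0.004968, +0.006129) = 321.0° ≈ 321°.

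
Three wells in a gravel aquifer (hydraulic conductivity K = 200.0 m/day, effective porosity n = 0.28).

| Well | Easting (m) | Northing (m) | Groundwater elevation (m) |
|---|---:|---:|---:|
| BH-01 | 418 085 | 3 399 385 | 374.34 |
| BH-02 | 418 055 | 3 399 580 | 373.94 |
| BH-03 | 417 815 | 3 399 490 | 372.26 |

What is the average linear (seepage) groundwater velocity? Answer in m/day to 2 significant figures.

5.3 m/day

Differences from BH-01: to BH-02 (Δx, Δy, Δh) = (-30, 195, -0.40); to BH-03 = (-270, 105, -2.08).
Solve a·Δx + b·Δy = Δh: det = (-30)·105 − (-270)·195 = 49500.
∂h/∂x = [(-0.40)·105 − (-2.08)·195] / 49500 = +0.007345
∂h/∂y = [(-30)·(-2.08) − (-270)·(-0.40)] / 49500 = -0.0009212
|∇h| = √(0.007345² + -0.0009212²) = 0.007403
Seepage velocity v = K·i/n = 200.0 × 0.007403 / 0.28 = 5.288 m/day.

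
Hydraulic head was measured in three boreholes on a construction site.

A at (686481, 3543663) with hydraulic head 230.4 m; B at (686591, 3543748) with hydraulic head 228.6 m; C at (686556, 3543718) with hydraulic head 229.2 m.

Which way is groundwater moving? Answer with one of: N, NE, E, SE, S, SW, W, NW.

Differences from A: to B (Δx, Δy, Δh) = (110, 85, -1.8); to C = (75, 55, -1.2).
Solve a·Δx + b·Δy = Δh: det = 110·55 − 75·85 = -325.
∂h/∂x = [(-1.8)·55 − (-1.2)·85] / -325 = -0.009231
∂h/∂y = [110·(-1.2) − 75·(-1.8)] / -325 = -0.009231
Flow = −∇h = (+0.009231 east, +0.009231 north), which points northeast.

NE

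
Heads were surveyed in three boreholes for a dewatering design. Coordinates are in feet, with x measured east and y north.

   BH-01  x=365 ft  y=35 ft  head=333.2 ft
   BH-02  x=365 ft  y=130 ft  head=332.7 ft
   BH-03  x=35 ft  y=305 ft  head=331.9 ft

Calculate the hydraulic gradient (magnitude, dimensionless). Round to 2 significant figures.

0.0053

Differences from BH-01: to BH-02 (Δx, Δy, Δh) = (0, 95, -0.5); to BH-03 = (-330, 270, -1.3).
Determinant of the coordinate differences = 0·270 − (-330)·95 = 31350.
∂h/∂x = [(-0.5)·270 − (-1.3)·95] / 31350 = -0.0003668
∂h/∂y = [0·(-1.3) − (-330)·(-0.5)] / 31350 = -0.005263
|∇h| = √(-0.0003668² + -0.005263²) = 0.005276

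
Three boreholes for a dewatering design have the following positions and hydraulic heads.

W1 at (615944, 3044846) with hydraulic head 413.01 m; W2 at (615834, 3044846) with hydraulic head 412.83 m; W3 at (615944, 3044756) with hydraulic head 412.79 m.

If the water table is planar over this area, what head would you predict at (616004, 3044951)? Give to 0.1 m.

∂h/∂x = (412.83 − 413.01) / (615834 − 615944) = +0.001636
∂h/∂y = (412.79 − 413.01) / (3044756 − 3044846) = +0.002444
h(616004, 3044951) = 413.01 + (+0.001636)·(60) + (+0.002444)·(105) = 413.01 +0.098 +0.257 = 413.365 m.

413.4 m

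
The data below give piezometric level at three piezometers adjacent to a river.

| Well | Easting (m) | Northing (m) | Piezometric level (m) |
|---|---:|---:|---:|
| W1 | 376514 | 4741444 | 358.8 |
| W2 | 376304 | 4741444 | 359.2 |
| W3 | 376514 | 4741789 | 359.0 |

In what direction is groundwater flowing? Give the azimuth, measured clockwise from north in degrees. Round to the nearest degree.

107°

∂h/∂x = (359.2 − 358.8) / (376304 − 376514) = -0.001905
∂h/∂y = (359.0 − 358.8) / (4741789 − 4741444) = +0.0005797
Flow direction (−∇h) has components (+0.001905 E, -0.0005797 N).
Azimuth = atan2(E, N) = atan2(+0.001905, -0.0005797) = 106.9° ≈ 107°.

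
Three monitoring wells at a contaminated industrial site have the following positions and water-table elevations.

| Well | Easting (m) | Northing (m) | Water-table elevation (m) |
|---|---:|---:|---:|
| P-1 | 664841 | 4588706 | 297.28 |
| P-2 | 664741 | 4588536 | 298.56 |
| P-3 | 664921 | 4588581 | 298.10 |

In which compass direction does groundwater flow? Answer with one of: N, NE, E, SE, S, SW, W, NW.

With h = a·x + b·y + c and P-1 as origin, the differences give:
  (-100)·a + (-170)·b = +1.28
  80·a + (-125)·b = +0.82
Eliminate b (×(-125) and ×(-170), subtract): 26100·a = -20.600 → a = ∂h/∂x = -0.0007893
Back-substitute: b = ∂h/∂y = -0.007065.
Flow = −∇h = (+0.0007893 east, +0.007065 north), which points north.

N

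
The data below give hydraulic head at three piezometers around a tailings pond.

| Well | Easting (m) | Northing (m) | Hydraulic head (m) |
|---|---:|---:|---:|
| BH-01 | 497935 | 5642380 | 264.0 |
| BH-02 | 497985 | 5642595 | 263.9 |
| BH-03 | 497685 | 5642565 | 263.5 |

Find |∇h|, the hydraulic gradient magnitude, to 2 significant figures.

Differences from BH-01: to BH-02 (Δx, Δy, Δh) = (50, 215, -0.1); to BH-03 = (-250, 185, -0.5).
Determinant of the coordinate differences = 50·185 − (-250)·215 = 63000.
∂h/∂x = [(-0.1)·185 − (-0.5)·215] / 63000 = +0.001413
∂h/∂y = [50·(-0.5) − (-250)·(-0.1)] / 63000 = -0.0007937
|∇h| = √(0.001413² + -0.0007937²) = 0.001621

0.0016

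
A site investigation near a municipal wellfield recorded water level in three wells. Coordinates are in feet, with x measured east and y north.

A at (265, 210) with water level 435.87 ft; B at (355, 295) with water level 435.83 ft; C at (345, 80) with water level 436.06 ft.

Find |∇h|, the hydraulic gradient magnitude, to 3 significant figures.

0.00125

Taking A as reference: B−A = (90, 85, -0.04); C−A = (80, -130, +0.19).
Solve a·Δx + b·Δy = Δh: det = 90·(-130) − 80·85 = -18500.
∂h/∂x = [(-0.04)·(-130) − (+0.19)·85] / -18500 = +0.0005919
∂h/∂y = [90·(+0.19) − 80·(-0.04)] / -18500 = -0.001097
|∇h| = √(0.0005919² + -0.001097²) = 0.001246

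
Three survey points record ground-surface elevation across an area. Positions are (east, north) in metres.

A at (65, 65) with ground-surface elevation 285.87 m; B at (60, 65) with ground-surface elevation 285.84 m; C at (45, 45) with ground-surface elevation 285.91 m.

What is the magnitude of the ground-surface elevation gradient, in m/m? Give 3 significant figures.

With z = a·x + b·y + c and A as origin, the differences give:
  (-5)·a + 0·b = -0.03
  (-20)·a + (-20)·b = +0.04
Eliminate b (×(-20) and ×0, subtract): 100·a = 0.600 → a = ∂z/∂x = +0.006000
Back-substitute: b = ∂z/∂y = -0.008000.
|∇f| = √(0.006000² + -0.008000²) = 0.01 m/m

0.0100 m/m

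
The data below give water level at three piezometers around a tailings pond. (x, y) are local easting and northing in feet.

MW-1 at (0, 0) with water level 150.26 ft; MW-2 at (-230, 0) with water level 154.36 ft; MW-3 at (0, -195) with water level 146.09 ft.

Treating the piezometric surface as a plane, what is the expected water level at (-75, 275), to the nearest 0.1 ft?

157.5 ft

∂h/∂x = (154.36 − 150.26) / (-230 − 0) = -0.01783
∂h/∂y = (146.09 − 150.26) / (-195 − 0) = +0.02138
h(-75, 275) = 150.26 + (-0.01783)·(-75) + (+0.02138)·(275) = 150.26 +1.337 +5.881 = 157.478 ft.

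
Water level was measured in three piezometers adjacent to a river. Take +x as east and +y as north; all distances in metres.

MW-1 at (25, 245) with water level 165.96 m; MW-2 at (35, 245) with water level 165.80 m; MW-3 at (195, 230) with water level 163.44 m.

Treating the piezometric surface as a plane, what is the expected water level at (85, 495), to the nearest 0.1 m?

With h = a·x + b·y + c and MW-1 as origin, the differences give:
  10·a + 0·b = -0.16
  170·a + (-15)·b = -2.52
Eliminate b (×(-15) and ×0, subtract): -150·a = 2.400 → a = ∂h/∂x = -0.01600
Back-substitute: b = ∂h/∂y = -0.01333.
h(85, 495) = 165.96 + (-0.01600)·(60) + (-0.01333)·(250) = 165.96 -0.960 -3.333 = 161.667 m.

161.7 m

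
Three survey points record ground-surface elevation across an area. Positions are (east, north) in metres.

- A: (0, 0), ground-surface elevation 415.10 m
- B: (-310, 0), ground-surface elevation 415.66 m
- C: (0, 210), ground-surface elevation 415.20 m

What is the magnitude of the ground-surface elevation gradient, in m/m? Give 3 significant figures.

∂z/∂x = (415.66 − 415.10) / (-310 − 0) = -0.001806
∂z/∂y = (415.20 − 415.10) / (210 − 0) = +0.0004762
|∇f| = √(-0.001806² + 0.0004762²) = 0.001868 m/m

0.00187 m/m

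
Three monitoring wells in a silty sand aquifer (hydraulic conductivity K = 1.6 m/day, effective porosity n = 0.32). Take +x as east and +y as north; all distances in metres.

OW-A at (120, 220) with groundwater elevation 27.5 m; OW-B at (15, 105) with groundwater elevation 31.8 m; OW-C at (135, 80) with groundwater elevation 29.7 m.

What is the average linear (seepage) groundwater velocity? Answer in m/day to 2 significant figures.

0.14 m/day

Taking OW-A as reference: OW-B−OW-A = (-105, -115, +4.3); OW-C−OW-A = (15, -140, +2.2).
Solve a·Δx + b·Δy = Δh: det = (-105)·(-140) − 15·(-115) = 16425.
∂h/∂x = [(+4.3)·(-140) − (+2.2)·(-115)] / 16425 = -0.02125
∂h/∂y = [(-105)·(+2.2) − 15·(+4.3)] / 16425 = -0.01799
|∇h| = √(-0.02125² + -0.01799²) = 0.02784
Seepage velocity v = K·i/n = 1.6 × 0.02784 / 0.32 = 0.1392 m/day.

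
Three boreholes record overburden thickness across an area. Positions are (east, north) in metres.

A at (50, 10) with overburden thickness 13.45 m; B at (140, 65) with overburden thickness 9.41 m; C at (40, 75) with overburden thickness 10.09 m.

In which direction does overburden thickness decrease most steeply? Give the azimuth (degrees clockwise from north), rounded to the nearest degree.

With d = a·x + b·y + c and A as origin, the differences give:
  90·a + 55·b = -4.04
  (-10)·a + 65·b = -3.36
Eliminate b (×65 and ×55, subtract): 6400·a = -77.800 → a = ∂d/∂x = -0.01216
Back-substitute: b = ∂d/∂y = -0.05356.
Steepest decrease is along −∇f: components (+0.01216 E, +0.05356 N).
Azimuth = atan2(+0.01216, +0.05356) = 12.8° ≈ 013°.

013°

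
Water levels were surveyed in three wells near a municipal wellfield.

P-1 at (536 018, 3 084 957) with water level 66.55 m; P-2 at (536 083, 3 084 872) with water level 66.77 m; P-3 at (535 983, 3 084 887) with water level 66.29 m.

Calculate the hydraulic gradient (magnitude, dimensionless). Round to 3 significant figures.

Taking P-1 as reference: P-2−P-1 = (65, -85, +0.22); P-3−P-1 = (-35, -70, -0.26).
Solve a·Δx + b·Δy = Δh: det = 65·(-70) − (-35)·(-85) = -7525.
∂h/∂x = [(+0.22)·(-70) − (-0.26)·(-85)] / -7525 = +0.004983
∂h/∂y = [65·(-0.26) − (-35)·(+0.22)] / -7525 = +0.001223
|∇h| = √(0.004983² + 0.001223²) = 0.005131

0.00513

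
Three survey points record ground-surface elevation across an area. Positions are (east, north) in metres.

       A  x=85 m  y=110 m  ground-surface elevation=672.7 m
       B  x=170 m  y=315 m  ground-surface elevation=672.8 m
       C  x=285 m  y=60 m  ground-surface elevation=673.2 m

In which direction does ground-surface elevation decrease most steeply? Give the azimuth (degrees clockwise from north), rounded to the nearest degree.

Differences from A: to B (Δx, Δy, Δh) = (85, 205, +0.1); to C = (200, -50, +0.5).
Determinant of the coordinate differences = 85·(-50) − 200·205 = -45250.
∂z/∂x = [(+0.1)·(-50) − (+0.5)·205] / -45250 = +0.002376
∂z/∂y = [85·(+0.5) − 200·(+0.1)] / -45250 = -0.0004972
Steepest decrease is along −∇f: components (-0.002376 E, +0.0004972 N).
Azimuth = atan2(-0.002376, +0.0004972) = 281.8° ≈ 282°.

282°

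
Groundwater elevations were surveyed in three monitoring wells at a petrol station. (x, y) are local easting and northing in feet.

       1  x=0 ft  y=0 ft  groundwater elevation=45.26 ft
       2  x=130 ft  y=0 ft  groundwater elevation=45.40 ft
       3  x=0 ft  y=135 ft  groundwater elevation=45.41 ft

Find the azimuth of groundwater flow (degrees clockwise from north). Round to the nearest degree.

224°

∂h/∂x = (45.40 − 45.26) / (130 − 0) = +0.001077
∂h/∂y = (45.41 − 45.26) / (135 − 0) = +0.001111
Flow direction (−∇h) has components (-0.001077 E, -0.001111 N).
Azimuth = atan2(E, N) = atan2(-0.001077, -0.001111) = 224.1° ≈ 224°.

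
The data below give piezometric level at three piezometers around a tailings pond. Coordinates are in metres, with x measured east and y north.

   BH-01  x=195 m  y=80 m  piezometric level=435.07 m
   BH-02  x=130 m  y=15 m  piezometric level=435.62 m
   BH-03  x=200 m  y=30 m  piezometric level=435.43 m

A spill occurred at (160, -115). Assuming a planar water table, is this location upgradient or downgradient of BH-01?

Three-point gradient (reference BH-01): Δ to BH-02 = (-65, -65, +0.55), Δ to BH-03 = (5, -50, +0.36).
∂h/∂x = -0.001147, ∂h/∂y = -0.007315 (det = 3575).
Head at (160, -115) = 435.07 + (-0.001147)·(-35) + (-0.007315)·(-195) = 436.54 m.
That is higher than the 435.07 m at BH-01, so the point is upgradient.

upgradient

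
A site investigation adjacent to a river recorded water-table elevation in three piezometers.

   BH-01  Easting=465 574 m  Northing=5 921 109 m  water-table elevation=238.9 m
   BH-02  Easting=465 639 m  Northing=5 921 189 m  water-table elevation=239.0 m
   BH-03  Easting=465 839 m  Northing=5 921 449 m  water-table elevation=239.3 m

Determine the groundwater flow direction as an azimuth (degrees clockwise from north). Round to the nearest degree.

Taking BH-01 as reference: BH-02−BH-01 = (65, 80, +0.1); BH-03−BH-01 = (265, 340, +0.4).
Solve a·Δx + b·Δy = Δh: det = 65·340 − 265·80 = 900.
∂h/∂x = [(+0.1)·340 − (+0.4)·80] / 900 = +0.002222
∂h/∂y = [65·(+0.4) − 265·(+0.1)] / 900 = -0.0005556
Flow direction (−∇h) has components (-0.002222 E, +0.0005556 N).
Azimuth = atan2(E, N) = atan2(-0.002222, +0.0005556) = 284.0° ≈ 284°.

284°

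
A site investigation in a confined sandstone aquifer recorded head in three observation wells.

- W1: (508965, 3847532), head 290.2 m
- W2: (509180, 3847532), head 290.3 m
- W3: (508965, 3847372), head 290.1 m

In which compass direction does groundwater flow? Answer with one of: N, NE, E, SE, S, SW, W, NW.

∂h/∂x = (290.3 − 290.2) / (509180 − 508965) = +0.0004651
∂h/∂y = (290.1 − 290.2) / (3847372 − 3847532) = +0.0006250
Flow = −∇h = (-0.0004651 east, -0.0006250 north), which points southwest.

SW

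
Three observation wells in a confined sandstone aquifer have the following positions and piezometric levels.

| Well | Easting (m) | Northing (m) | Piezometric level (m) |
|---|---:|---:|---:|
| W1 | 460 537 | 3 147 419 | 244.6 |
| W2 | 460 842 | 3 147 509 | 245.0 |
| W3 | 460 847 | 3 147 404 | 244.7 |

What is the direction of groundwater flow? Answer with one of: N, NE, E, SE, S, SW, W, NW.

S

With h = a·x + b·y + c and W1 as origin, the differences give:
  305·a + 90·b = +0.4
  310·a + (-15)·b = +0.1
Eliminate b (×(-15) and ×90, subtract): -32475·a = -15.00 → a = ∂h/∂x = +0.0004619
Back-substitute: b = ∂h/∂y = +0.002879.
Flow = −∇h = (-0.0004619 east, -0.002879 north), which points south.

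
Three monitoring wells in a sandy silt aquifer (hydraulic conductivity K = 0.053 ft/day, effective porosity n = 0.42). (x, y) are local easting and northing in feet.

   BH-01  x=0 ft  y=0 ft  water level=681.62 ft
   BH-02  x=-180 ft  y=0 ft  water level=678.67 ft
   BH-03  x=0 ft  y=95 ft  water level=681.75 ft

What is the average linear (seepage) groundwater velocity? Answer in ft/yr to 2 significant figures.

∂h/∂x = (678.67 − 681.62) / (-180 − 0) = +0.01639
∂h/∂y = (681.75 − 681.62) / (95 − 0) = +0.001368
|∇h| = √(0.01639² + 0.001368²) = 0.01645
Seepage velocity v = K·i/n = 0.053 × 0.01645 / 0.42 = 0.002076 ft/day = 0.7583 ft/yr.

0.76 ft/yr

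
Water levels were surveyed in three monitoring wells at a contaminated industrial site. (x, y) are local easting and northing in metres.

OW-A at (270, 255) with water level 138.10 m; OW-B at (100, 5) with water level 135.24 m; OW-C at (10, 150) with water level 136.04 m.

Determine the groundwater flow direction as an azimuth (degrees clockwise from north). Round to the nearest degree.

Differences from OW-A: to OW-B (Δx, Δy, Δh) = (-170, -250, -2.86); to OW-C = (-260, -105, -2.06).
Determinant of the coordinate differences = (-170)·(-105) − (-260)·(-250) = -47150.
∂h/∂x = [(-2.86)·(-105) − (-2.06)·(-250)] / -47150 = +0.004554
∂h/∂y = [(-170)·(-2.06) − (-260)·(-2.86)] / -47150 = +0.008344
Flow direction (−∇h) has components (-0.004554 E, -0.008344 N).
Azimuth = atan2(E, N) = atan2(-0.004554, -0.008344) = 208.6° ≈ 209°.

209°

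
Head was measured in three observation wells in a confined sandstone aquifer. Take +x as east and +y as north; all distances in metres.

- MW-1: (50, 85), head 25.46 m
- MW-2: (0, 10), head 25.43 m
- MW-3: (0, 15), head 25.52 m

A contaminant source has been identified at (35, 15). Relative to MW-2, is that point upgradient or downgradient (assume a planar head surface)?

Taking MW-1 as reference: MW-2−MW-1 = (-50, -75, -0.03); MW-3−MW-1 = (-50, -70, +0.06).
Solve a·Δx + b·Δy = Δh: det = (-50)·(-70) − (-50)·(-75) = -250.
∂h/∂x = [(-0.03)·(-70) − (+0.06)·(-75)] / -250 = -0.02640
∂h/∂y = [(-50)·(+0.06) − (-50)·(-0.03)] / -250 = +0.01800
Head at (35, 15) = 25.46 + (-0.02640)·(-15) + (+0.01800)·(-70) = 24.60 m.
That is lower than the 25.43 m at MW-2, so the point is downgradient.

downgradient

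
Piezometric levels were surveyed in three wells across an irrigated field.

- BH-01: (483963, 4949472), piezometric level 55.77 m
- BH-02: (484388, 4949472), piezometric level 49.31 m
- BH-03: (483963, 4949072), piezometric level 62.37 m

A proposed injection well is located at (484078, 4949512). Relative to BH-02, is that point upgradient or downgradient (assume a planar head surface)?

∂h/∂x = (49.31 − 55.77) / (484388 − 483963) = -0.01520
∂h/∂y = (62.37 − 55.77) / (4949072 − 4949472) = -0.01650
Head at (484078, 4949512) = 55.77 + (-0.01520)·(115) + (-0.01650)·(40) = 53.36 m.
That is higher than the 49.31 m at BH-02, so the point is upgradient.

upgradient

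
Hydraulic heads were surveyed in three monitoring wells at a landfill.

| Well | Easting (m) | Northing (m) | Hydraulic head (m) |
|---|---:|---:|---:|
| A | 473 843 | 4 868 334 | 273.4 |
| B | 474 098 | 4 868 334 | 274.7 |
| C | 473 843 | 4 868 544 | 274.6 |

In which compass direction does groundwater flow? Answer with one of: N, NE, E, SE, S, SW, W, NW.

SW

∂h/∂x = (274.7 − 273.4) / (474098 − 473843) = +0.005098
∂h/∂y = (274.6 − 273.4) / (4868544 − 4868334) = +0.005714
Flow = −∇h = (-0.005098 east, -0.005714 north), which points southwest.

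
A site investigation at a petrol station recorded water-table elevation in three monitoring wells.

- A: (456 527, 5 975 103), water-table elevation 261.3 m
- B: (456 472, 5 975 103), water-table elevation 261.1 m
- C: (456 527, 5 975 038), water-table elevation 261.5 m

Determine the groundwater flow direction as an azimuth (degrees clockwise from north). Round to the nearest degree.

∂h/∂x = (261.1 − 261.3) / (456472 − 456527) = +0.003636
∂h/∂y = (261.5 − 261.3) / (5975038 − 5975103) = -0.003077
Flow direction (−∇h) has components (-0.003636 E, +0.003077 N).
Azimuth = atan2(E, N) = atan2(-0.003636, +0.003077) = 310.2° ≈ 310°.

310°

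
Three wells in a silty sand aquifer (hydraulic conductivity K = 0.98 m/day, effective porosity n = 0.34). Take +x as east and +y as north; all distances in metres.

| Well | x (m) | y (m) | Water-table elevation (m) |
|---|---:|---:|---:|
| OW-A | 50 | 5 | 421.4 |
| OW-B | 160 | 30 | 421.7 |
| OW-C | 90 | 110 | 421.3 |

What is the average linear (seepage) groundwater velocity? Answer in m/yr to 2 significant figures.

4.1 m/yr

With h = a·x + b·y + c and OW-A as origin, the differences give:
  110·a + 25·b = +0.3
  40·a + 105·b = -0.1
Eliminate b (×105 and ×25, subtract): 10550·a = 34.00 → a = ∂h/∂x = +0.003223
Back-substitute: b = ∂h/∂y = -0.002180.
|∇h| = √(0.003223² + -0.002180²) = 0.003891
Seepage velocity v = K·i/n = 0.98 × 0.003891 / 0.34 = 0.01122 m/day = 4.098 m/yr.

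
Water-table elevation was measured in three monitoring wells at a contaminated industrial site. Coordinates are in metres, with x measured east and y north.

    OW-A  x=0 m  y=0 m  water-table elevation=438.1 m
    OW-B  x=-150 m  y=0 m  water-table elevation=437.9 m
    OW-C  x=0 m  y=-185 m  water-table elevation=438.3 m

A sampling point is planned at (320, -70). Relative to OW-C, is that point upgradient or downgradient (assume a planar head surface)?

∂h/∂x = (437.9 − 438.1) / (-150 − 0) = +0.001333
∂h/∂y = (438.3 − 438.1) / (-185 − 0) = -0.001081
Head at (320, -70) = 438.1 + (+0.001333)·(320) + (-0.001081)·(-70) = 438.60 m.
That is higher than the 438.3 m at OW-C, so the point is upgradient.

upgradient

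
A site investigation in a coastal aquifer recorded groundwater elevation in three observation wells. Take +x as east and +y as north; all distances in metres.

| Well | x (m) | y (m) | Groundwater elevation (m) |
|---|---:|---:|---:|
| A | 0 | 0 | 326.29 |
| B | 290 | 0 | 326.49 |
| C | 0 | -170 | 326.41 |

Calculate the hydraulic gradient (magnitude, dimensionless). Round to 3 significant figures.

∂h/∂x = (326.49 − 326.29) / (290 − 0) = +0.0006897
∂h/∂y = (326.41 − 326.29) / (-170 − 0) = -0.0007059
|∇h| = √(0.0006897² + -0.0007059²) = 0.0009869

0.000987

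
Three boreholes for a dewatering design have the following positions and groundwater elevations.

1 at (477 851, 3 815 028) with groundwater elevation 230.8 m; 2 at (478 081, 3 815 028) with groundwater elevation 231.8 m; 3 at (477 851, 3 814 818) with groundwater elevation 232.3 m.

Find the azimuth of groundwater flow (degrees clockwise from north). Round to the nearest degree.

329°

∂h/∂x = (231.8 − 230.8) / (478081 − 477851) = +0.004348
∂h/∂y = (232.3 − 230.8) / (3814818 − 3815028) = -0.007143
Flow direction (−∇h) has components (-0.004348 E, +0.007143 N).
Azimuth = atan2(E, N) = atan2(-0.004348, +0.007143) = 328.7° ≈ 329°.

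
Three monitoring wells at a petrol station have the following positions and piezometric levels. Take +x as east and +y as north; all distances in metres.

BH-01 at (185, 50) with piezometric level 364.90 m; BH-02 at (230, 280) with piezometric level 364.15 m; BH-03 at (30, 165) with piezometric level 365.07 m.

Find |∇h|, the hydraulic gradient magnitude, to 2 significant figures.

0.0041

Taking BH-01 as reference: BH-02−BH-01 = (45, 230, -0.75); BH-03−BH-01 = (-155, 115, +0.17).
Solve a·Δx + b·Δy = Δh: det = 45·115 − (-155)·230 = 40825.
∂h/∂x = [(-0.75)·115 − (+0.17)·230] / 40825 = -0.003070
∂h/∂y = [45·(+0.17) − (-155)·(-0.75)] / 40825 = -0.002660
|∇h| = √(-0.003070² + -0.002660²) = 0.004062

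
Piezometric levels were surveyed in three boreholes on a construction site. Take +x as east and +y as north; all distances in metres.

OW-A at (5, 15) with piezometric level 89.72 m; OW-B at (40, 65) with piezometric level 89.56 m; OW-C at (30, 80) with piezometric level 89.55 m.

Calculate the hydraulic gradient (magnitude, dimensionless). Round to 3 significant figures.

Taking OW-A as reference: OW-B−OW-A = (35, 50, -0.16); OW-C−OW-A = (25, 65, -0.17).
Determinant of the coordinate differences = 35·65 − 25·50 = 1025.
∂h/∂x = [(-0.16)·65 − (-0.17)·50] / 1025 = -0.001854
∂h/∂y = [35·(-0.17) − 25·(-0.16)] / 1025 = -0.001902
|∇h| = √(-0.001854² + -0.001902²) = 0.002656

0.00266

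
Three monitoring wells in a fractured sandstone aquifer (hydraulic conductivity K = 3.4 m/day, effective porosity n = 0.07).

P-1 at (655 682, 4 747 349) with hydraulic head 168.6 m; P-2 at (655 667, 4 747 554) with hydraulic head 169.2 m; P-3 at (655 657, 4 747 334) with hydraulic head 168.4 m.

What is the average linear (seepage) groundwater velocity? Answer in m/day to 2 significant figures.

Three-point gradient (reference P-1): Δ to P-2 = (-15, 205, +0.6), Δ to P-3 = (-25, -15, -0.2).
∂h/∂x = +0.005981, ∂h/∂y = +0.003364 (det = 5350).
|∇h| = √(0.005981² + 0.003364²) = 0.006862
Seepage velocity v = K·i/n = 3.4 × 0.006862 / 0.07 = 0.3333 m/day.

0.33 m/day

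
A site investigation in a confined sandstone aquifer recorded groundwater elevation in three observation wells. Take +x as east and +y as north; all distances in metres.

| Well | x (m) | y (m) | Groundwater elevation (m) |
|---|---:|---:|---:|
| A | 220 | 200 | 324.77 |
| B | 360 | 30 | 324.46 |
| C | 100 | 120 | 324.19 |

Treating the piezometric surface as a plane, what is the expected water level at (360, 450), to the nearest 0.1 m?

Differences from A: to B (Δx, Δy, Δh) = (140, -170, -0.31); to C = (-120, -80, -0.58).
Solve a·Δx + b·Δy = Δh: det = 140·(-80) − (-120)·(-170) = -31600.
∂h/∂x = [(-0.31)·(-80) − (-0.58)·(-170)] / -31600 = +0.002335
∂h/∂y = [140·(-0.58) − (-120)·(-0.31)] / -31600 = +0.003747
h(360, 450) = 324.77 + (+0.002335)·(140) + (+0.003747)·(250) = 324.77 +0.327 +0.937 = 326.034 m.

326.0 m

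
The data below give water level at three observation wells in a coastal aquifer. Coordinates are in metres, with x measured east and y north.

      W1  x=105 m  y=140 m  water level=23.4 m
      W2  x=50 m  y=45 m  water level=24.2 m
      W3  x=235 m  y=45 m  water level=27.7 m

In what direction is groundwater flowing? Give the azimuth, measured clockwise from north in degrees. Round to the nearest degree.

Taking W1 as reference: W2−W1 = (-55, -95, +0.8); W3−W1 = (130, -95, +4.3).
Determinant of the coordinate differences = (-55)·(-95) − 130·(-95) = 17575.
∂h/∂x = [(+0.8)·(-95) − (+4.3)·(-95)] / 17575 = +0.01892
∂h/∂y = [(-55)·(+4.3) − 130·(+0.8)] / 17575 = -0.01937
Flow direction (−∇h) has components (-0.01892 E, +0.01937 N).
Azimuth = atan2(E, N) = atan2(-0.01892, +0.01937) = 315.7° ≈ 316°.

316°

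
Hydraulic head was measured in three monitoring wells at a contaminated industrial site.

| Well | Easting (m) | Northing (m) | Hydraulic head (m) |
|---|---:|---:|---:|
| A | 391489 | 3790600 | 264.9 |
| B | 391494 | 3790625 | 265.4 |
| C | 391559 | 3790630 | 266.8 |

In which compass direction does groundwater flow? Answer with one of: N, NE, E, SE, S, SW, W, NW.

Differences from A: to B (Δx, Δy, Δh) = (5, 25, +0.5); to C = (70, 30, +1.9).
Determinant of the coordinate differences = 5·30 − 70·25 = -1600.
∂h/∂x = [(+0.5)·30 − (+1.9)·25] / -1600 = +0.02031
∂h/∂y = [5·(+1.9) − 70·(+0.5)] / -1600 = +0.01594
Flow = −∇h = (-0.02031 east, -0.01594 north), which points southwest.

SW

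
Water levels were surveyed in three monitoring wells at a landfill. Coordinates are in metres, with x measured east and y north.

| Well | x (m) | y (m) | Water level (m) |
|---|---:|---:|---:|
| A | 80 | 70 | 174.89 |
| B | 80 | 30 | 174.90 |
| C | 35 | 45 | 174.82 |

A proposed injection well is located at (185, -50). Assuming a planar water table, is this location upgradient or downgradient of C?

With h = a·x + b·y + c and A as origin, the differences give:
  0·a + (-40)·b = +0.01
  (-45)·a + (-25)·b = -0.07
Eliminate b (×(-25) and ×(-40), subtract): -1800·a = -3.050 → a = ∂h/∂x = +0.001694
Back-substitute: b = ∂h/∂y = -0.0002500.
Head at (185, -50) = 174.89 + (+0.001694)·(105) + (-0.0002500)·(-120) = 175.10 m.
That is higher than the 174.82 m at C, so the point is upgradient.

upgradient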